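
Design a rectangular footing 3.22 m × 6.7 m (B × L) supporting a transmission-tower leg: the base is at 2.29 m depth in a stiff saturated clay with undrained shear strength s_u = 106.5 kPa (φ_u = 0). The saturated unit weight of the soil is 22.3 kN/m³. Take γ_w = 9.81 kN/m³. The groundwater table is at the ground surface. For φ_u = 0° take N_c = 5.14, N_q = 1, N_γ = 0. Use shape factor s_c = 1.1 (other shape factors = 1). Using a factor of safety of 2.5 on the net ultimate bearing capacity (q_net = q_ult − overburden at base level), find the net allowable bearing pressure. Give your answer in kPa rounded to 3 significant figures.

q_all(net) ≈ 241 kPa

With the water table at the surface the whole profile is submerged: γ' = 22.3 − 9.81 = 12.49 kN/m³, so q = γ'·D_f = 28.602 kPa.
q_ult = c·N_c·s_c + q·N_q
     = 106.5 × 5.14 × 1.1 + 28.602 × 1
     = 602.15 + 28.602 = 630.75 kPa.
q_net = 630.75 − 28.602 = 602.15 kPa.
q_all(net) = 602.15 / 2.5 = 240.86 kPa.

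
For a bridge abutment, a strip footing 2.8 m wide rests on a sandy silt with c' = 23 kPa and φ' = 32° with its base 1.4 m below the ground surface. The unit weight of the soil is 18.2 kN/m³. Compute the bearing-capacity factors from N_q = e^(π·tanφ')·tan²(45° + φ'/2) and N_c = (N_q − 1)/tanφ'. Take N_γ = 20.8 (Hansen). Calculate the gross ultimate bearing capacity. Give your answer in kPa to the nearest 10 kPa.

q_ult ≈ 1940 kPa

tan32° = 0.6249, so N_q = e^(π×0.6249)·tan²(61°) = 7.121 × 3.255 = 23.18.
N_c = (23.18 − 1)/tan32° = 35.49.
Overburden at base level: q = 18.2 × 1.4 = 25.48 kPa.
Cohesion term c·N_c = 23 × 35.49 = 816.28 kPa; surcharge term q·N_q = 25.48 × 23.177 = 590.54 kPa; self-weight term 0.5·γ·B·N_γ = 0.5 × 18.2 × 2.8 × 20.8 = 529.98 kPa.
q_ult = 816.28 + 590.54 + 529.98 = 1936.8 kPa.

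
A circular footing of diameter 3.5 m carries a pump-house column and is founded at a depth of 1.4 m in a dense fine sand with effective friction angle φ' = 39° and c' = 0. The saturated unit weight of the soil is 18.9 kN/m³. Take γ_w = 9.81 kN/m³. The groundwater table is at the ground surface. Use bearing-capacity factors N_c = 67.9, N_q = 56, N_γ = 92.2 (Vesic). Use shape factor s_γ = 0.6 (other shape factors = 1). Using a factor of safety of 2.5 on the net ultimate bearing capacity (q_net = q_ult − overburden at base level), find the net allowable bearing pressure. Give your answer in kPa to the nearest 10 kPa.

γ' = 18.9 − 9.81 = 9.09 kN/m³ (submerged throughout). q = 9.09 × 1.4 = 12.726 kPa; the same γ' applies in the ½γBN_γ term.
q·N_q = 12.726 × 56 = 712.66 kPa
0.5·γ·B·N_γ·s_γ = 0.5 × 9.09 × 3.5 × 92.2 × 0.6 = 880 kPa
q_ult = 712.66 + 880 = 1592.7 kPa.
q_net = 1592.7 − 12.726 = 1579.9 kPa.
q_all(net) = 1579.9 / 2.5 = 631.97 kPa.

q_all(net) ≈ 630 kPa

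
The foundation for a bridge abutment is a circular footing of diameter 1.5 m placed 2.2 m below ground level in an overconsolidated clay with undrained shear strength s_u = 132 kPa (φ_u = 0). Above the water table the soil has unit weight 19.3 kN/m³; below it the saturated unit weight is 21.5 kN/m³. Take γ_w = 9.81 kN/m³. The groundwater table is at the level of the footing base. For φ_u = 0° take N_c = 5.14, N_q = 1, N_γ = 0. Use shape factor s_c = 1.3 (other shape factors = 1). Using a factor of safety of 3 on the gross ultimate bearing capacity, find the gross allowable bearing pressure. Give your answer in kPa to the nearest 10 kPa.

q = γ·D_f = 19.3 × 2.2 = 42.46 kPa.
c·N_c·s_c = 132 × 5.14 × 1.3 = 882.02 kPa
q·N_q = 42.46 × 1 = 42.46 kPa
q_ult = 882.02 + 42.46 = 924.48 kPa.
q_all = 924.48 / 3 = 308.16 kPa.

q_all ≈ 310 kPa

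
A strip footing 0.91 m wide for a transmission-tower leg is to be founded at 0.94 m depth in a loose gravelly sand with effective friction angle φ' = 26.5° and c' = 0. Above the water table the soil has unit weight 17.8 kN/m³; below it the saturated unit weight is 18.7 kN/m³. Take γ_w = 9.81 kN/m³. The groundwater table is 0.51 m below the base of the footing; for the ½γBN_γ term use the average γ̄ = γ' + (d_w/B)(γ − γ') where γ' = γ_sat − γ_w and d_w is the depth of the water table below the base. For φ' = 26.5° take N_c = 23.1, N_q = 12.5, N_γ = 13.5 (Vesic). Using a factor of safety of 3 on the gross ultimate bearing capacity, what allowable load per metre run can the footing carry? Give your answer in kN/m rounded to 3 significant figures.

≈ 89.3 kN/m

Effective surcharge at the founding depth q = γ·D_f = 17.8 × 0.94 = 16.732 kPa.
With d_w = 0.51 m < B, γ̄ = 8.89 + (0.51/0.91) × (17.8 − 8.89) = 13.884 kN/m³.
q_ult = q·N_q + 0.5·γ·B·N_γ
     = 16.732 × 12.5 + 0.5 × 13.884 × 0.91 × 13.5
     = 209.15 + 85.279 = 294.43 kPa.
Gross allowable pressure q_all = 294.43 / 3 = 98.143 kPa.
Allowable wall load = q_all × B = 98.143 × 0.91 = 89.31 kN per metre run.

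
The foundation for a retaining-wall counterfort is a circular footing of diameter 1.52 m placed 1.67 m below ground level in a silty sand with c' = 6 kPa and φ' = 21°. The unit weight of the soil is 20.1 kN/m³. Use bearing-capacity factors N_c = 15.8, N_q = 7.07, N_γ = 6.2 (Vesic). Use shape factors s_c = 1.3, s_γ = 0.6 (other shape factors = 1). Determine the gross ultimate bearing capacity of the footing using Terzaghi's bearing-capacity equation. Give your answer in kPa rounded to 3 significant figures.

q_ult ≈ 417 kPa

Effective surcharge at the founding depth q = γ·D_f = 20.1 × 1.67 = 33.567 kPa.
q_ult = c·N_c·s_c + q·N_q + 0.5·γ·B·N_γ·s_γ
     = 6 × 15.8 × 1.3 + 33.567 × 7.07 + 0.5 × 20.1 × 1.52 × 6.2 × 0.6
     = 123.24 + 237.32 + 56.827 = 417.39 kPa.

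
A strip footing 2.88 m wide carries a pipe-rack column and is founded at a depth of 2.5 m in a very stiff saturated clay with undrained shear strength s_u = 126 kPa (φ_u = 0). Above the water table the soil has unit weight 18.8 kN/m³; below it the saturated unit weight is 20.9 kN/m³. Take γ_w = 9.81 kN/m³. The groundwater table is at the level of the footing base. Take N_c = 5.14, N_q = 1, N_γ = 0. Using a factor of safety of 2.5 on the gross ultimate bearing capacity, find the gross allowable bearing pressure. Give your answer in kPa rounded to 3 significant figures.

Overburden at base level: q = 18.8 × 2.5 = 47 kPa.
Cohesion term c·N_c = 126 × 5.14 = 647.64 kPa; surcharge term q·N_q = 47 × 1 = 47 kPa.
q_ult = 647.64 + 47 = 694.64 kPa.
q_all = 694.64 / 2.5 = 277.86 kPa.

q_all ≈ 278 kPa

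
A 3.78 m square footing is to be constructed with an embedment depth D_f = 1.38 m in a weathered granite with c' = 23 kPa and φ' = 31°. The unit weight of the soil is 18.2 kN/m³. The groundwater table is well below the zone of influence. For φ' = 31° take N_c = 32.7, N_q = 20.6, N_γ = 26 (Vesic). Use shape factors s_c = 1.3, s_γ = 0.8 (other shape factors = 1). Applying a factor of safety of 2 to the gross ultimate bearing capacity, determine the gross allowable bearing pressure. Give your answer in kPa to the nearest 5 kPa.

q = γ·D_f = 18.2 × 1.38 = 25.116 kPa.
c·N_c·s_c = 23 × 32.7 × 1.3 = 977.73 kPa
q·N_q = 25.116 × 20.6 = 517.39 kPa
0.5·γ·B·N_γ·s_γ = 0.5 × 18.2 × 3.78 × 26 × 0.8 = 715.48 kPa
q_ult = 977.73 + 517.39 + 715.48 = 2210.6 kPa.
q_all = q_ult / FS = 2210.6 / 2 = 1105.3 kPa.

q_all ≈ 1105 kPa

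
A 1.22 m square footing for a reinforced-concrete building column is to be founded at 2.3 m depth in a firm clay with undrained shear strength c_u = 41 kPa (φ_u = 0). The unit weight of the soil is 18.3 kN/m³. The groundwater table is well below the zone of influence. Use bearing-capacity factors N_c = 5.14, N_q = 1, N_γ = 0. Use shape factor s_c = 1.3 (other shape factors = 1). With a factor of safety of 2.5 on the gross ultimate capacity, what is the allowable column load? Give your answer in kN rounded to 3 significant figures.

P_all ≈ 188 kN

Overburden at base level: q = 18.3 × 2.3 = 42.09 kPa.
Cohesion term c·N_c·s_c = 41 × 5.14 × 1.3 = 273.96 kPa; surcharge term q·N_q = 42.09 × 1 = 42.09 kPa.
q_ult = 273.96 + 42.09 = 316.05 kPa.
Gross allowable pressure q_all = 316.05 / 2.5 = 126.42 kPa.
Footing area = 1.4884 m², so allowable column load = 126.42 × 1.4884 = 188.16 kN.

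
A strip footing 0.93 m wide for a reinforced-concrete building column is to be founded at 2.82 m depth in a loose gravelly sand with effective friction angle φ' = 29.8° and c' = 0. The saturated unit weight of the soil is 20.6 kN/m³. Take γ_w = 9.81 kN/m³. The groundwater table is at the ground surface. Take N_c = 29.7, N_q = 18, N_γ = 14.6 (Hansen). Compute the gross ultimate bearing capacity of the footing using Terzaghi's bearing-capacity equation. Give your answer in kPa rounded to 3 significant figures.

With the water table at the surface the whole profile is submerged: γ' = 20.6 − 9.81 = 10.79 kN/m³, so q = γ'·D_f = 30.428 kPa; the same γ' applies in the ½γBN_γ term.
q_ult = q·N_q + 0.5·γ·B·N_γ
     = 30.428 × 18 + 0.5 × 10.79 × 0.93 × 14.6
     = 547.7 + 73.253 = 620.95 kPa.

q_ult ≈ 621 kPa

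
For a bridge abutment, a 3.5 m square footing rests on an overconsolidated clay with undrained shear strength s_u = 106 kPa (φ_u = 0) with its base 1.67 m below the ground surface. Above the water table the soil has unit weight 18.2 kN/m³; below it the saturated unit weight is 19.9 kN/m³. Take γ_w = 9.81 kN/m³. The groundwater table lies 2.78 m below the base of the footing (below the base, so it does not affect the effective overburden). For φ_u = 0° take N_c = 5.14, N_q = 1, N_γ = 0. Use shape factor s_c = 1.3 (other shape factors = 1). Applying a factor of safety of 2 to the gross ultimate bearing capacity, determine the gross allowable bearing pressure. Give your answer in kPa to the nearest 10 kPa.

q_all ≈ 370 kPa

Effective surcharge at the founding depth q = γ·D_f = 18.2 × 1.67 = 30.394 kPa.
q_ult = c·N_c·s_c + q·N_q
     = 106 × 5.14 × 1.3 + 30.394 × 1
     = 708.29 + 30.394 = 738.69 kPa.
q_all = q_ult / FS = 738.69 / 2 = 369.34 kPa.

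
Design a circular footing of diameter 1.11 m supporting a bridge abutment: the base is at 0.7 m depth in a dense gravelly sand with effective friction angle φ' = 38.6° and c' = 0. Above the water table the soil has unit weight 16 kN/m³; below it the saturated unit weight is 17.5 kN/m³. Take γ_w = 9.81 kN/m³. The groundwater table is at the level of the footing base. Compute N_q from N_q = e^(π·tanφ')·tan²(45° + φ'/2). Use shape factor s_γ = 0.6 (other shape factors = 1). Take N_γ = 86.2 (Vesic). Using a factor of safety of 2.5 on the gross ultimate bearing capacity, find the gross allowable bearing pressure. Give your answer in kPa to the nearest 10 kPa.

N_q = e^(π·tan38.6°)·tan²(64.3°) = 53.01.
Effective surcharge at the founding depth q = γ·D_f = 16 × 0.7 = 11.2 kPa.
The water table coincides with the base, so in the self-weight term γ → γ' = 7.69 kN/m³.
q_ult = q·N_q + 0.5·γ·B·N_γ·s_γ
     = 11.2 × 53.014 + 0.5 × 7.69 × 1.11 × 86.2 × 0.6
     = 593.76 + 220.74 = 814.5 kPa.
q_all = 814.5 / 2.5 = 325.8 kPa.

q_all ≈ 330 kPa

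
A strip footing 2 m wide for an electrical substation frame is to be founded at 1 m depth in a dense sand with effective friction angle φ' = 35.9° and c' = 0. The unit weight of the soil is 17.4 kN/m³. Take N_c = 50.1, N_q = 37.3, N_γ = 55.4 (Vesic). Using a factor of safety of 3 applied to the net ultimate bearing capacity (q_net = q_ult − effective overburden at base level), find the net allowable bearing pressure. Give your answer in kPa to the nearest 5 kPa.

q_all(net) ≈ 530 kPa

Overburden at base level: q = 17.4 × 1 = 17.4 kPa.
Surcharge term q·N_q = 17.4 × 37.3 = 649.02 kPa; self-weight term 0.5·γ·B·N_γ = 0.5 × 17.4 × 2 × 55.4 = 963.96 kPa.
q_ult = 649.02 + 963.96 = 1613 kPa.
Net ultimate: q_net = 1613 − 17.4 = 1595.6 kPa.
q_all(net) = 1595.6 / 3 = 531.86 kPa.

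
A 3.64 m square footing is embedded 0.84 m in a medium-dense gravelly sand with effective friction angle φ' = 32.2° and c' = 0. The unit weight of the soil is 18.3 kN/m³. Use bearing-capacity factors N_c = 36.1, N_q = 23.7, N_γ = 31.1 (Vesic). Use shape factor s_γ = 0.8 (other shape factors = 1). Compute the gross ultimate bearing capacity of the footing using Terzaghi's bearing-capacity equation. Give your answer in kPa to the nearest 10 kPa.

q_ult ≈ 1190 kPa

Effective surcharge at the founding depth q = γ·D_f = 18.3 × 0.84 = 15.372 kPa.
q_ult = q·N_q + 0.5·γ·B·N_γ·s_γ
     = 15.372 × 23.7 + 0.5 × 18.3 × 3.64 × 31.1 × 0.8
     = 364.32 + 828.65 = 1193 kPa.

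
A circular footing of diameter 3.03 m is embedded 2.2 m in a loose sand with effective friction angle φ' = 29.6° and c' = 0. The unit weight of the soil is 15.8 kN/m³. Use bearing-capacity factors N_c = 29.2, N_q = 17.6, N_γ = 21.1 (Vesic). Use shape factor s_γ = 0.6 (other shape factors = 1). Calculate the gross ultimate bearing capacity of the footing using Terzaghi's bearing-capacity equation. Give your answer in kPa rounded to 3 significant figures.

q_ult ≈ 915 kPa

Effective surcharge at the founding depth q = γ·D_f = 15.8 × 2.2 = 34.76 kPa.
q_ult = q·N_q + 0.5·γ·B·N_γ·s_γ
     = 34.76 × 17.6 + 0.5 × 15.8 × 3.03 × 21.1 × 0.6
     = 611.78 + 303.04 = 914.82 kPa.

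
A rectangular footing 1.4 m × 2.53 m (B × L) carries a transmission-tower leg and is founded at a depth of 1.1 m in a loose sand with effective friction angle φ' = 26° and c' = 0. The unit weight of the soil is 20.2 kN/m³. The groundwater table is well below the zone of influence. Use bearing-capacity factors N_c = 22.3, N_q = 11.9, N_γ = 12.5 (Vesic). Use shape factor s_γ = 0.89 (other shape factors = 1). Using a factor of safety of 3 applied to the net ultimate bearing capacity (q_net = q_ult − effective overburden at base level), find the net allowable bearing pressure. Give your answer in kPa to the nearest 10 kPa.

q = γ·D_f = 20.2 × 1.1 = 22.22 kPa.
q·N_q = 22.22 × 11.9 = 264.42 kPa
0.5·γ·B·N_γ·s_γ = 0.5 × 20.2 × 1.4 × 12.5 × 0.89 = 157.31 kPa
q_ult = 264.42 + 157.31 = 421.73 kPa.
Net ultimate: q_net = 421.73 − 22.22 = 399.51 kPa.
q_all(net) = 399.51 / 3 = 133.17 kPa.

q_all(net) ≈ 130 kPa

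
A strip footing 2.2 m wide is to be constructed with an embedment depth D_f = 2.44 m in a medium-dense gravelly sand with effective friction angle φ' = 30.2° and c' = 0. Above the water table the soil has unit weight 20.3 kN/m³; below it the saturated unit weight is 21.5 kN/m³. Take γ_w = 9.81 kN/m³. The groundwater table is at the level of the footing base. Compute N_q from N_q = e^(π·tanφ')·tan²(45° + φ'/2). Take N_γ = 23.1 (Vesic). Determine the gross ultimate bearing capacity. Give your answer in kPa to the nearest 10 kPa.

q_ult ≈ 1230 kPa

tan30.2° = 0.582, so N_q = e^(π×0.582)·tan²(60.1°) = 6.224 × 3.024 = 18.82.
Overburden at base level: q = 20.3 × 2.44 = 49.532 kPa.
Below the base the soil is submerged, so the ½γBN_γ term uses γ' = 21.5 − 9.81 = 11.69 kN/m³.
Surcharge term q·N_q = 49.532 × 18.824 = 932.39 kPa; self-weight term 0.5·γ·B·N_γ = 0.5 × 11.69 × 2.2 × 23.1 = 297.04 kPa.
q_ult = 932.39 + 297.04 = 1229.4 kPa.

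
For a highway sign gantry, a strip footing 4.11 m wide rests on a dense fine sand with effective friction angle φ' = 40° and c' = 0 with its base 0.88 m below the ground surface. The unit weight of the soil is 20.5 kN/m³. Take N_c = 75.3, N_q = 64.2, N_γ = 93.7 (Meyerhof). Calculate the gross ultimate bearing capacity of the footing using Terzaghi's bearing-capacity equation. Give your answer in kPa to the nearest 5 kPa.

Effective surcharge at the founding depth q = γ·D_f = 20.5 × 0.88 = 18.04 kPa.
q_ult = q·N_q + 0.5·γ·B·N_γ
     = 18.04 × 64.2 + 0.5 × 20.5 × 4.11 × 93.7
     = 1158.2 + 3947.3 = 5105.5 kPa.

q_ult ≈ 5105 kPa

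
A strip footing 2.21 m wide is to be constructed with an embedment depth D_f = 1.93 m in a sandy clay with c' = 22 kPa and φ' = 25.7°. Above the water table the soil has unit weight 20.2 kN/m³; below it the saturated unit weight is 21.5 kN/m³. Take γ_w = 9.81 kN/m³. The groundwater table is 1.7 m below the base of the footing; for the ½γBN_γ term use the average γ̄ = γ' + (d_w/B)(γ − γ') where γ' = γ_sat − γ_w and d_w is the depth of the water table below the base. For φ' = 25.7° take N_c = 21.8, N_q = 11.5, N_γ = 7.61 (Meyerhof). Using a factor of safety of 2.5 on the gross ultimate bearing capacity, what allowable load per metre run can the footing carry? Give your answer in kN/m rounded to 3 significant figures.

≈ 956 kN/m

Effective surcharge at the founding depth q = γ·D_f = 20.2 × 1.93 = 38.986 kPa.
With d_w = 1.7 m < B, γ̄ = 11.69 + (1.7/2.21) × (20.2 − 11.69) = 18.236 kN/m³.
q_ult = c·N_c + q·N_q + 0.5·γ·B·N_γ
     = 22 × 21.8 + 38.986 × 11.5 + 0.5 × 18.236 × 2.21 × 7.61
     = 479.6 + 448.34 + 153.35 = 1081.3 kPa.
Gross allowable pressure q_all = 1081.3 / 2.5 = 432.52 kPa.
Allowable wall load = q_all × B = 432.52 × 2.21 = 955.86 kN per metre run.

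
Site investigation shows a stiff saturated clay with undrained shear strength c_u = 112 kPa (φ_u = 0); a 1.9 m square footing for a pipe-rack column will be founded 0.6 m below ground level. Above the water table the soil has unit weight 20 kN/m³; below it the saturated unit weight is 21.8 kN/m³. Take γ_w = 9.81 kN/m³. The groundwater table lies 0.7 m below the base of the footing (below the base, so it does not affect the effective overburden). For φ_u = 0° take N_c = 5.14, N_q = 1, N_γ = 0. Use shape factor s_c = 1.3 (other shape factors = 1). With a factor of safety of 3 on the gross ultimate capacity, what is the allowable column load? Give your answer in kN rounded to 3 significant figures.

P_all ≈ 915 kN

q = γ·D_f = 20 × 0.6 = 12 kPa.
c·N_c·s_c = 112 × 5.14 × 1.3 = 748.38 kPa
q·N_q = 12 × 1 = 12 kPa
q_ult = 748.38 + 12 = 760.38 kPa.
Gross allowable pressure q_all = 760.38 / 3 = 253.46 kPa.
Footing area = 3.61 m², so allowable column load = 253.46 × 3.61 = 915 kN.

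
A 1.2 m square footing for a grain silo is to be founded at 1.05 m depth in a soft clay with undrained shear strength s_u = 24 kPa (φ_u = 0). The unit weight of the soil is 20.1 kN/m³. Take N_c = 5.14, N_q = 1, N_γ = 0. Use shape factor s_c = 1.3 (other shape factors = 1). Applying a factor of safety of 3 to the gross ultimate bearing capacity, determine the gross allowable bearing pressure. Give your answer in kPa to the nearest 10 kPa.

q = γ·D_f = 20.1 × 1.05 = 21.105 kPa.
c·N_c·s_c = 24 × 5.14 × 1.3 = 160.37 kPa
q·N_q = 21.105 × 1 = 21.105 kPa
q_ult = 160.37 + 21.105 = 181.47 kPa.
q_all = q_ult / FS = 181.47 / 3 = 60.491 kPa.

q_all ≈ 60 kPa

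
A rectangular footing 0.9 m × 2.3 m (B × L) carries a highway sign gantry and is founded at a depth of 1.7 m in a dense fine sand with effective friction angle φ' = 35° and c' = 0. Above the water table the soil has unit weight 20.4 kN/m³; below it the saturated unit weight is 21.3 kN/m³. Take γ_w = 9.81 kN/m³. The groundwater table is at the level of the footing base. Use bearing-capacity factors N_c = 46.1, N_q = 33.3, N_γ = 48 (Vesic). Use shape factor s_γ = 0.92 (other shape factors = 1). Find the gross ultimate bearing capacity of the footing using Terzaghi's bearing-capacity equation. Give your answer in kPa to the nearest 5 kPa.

q_ult ≈ 1385 kPa

q = γ·D_f = 20.4 × 1.7 = 34.68 kPa.
For the ½γBN_γ term take γ' = 21.3 − 9.81 = 11.49 kN/m³ (soil below base is submerged).
q·N_q = 34.68 × 33.3 = 1154.8 kPa
0.5·γ·B·N_γ·s_γ = 0.5 × 11.49 × 0.9 × 48 × 0.92 = 228.33 kPa
q_ult = 1154.8 + 228.33 = 1383.2 kPa.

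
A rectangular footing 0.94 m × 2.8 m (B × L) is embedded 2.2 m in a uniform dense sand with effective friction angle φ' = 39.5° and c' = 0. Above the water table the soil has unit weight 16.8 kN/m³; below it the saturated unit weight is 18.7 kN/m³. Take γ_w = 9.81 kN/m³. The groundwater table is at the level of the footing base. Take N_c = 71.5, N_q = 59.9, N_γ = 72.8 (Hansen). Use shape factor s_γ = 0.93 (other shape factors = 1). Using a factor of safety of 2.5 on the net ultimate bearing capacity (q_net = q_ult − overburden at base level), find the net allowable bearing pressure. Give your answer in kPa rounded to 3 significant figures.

q_all(net) ≈ 984 kPa

q = γ·D_f = 16.8 × 2.2 = 36.96 kPa.
For the ½γBN_γ term take γ' = 18.7 − 9.81 = 8.89 kN/m³ (soil below base is submerged).
q·N_q = 36.96 × 59.9 = 2213.9 kPa
0.5·γ·B·N_γ·s_γ = 0.5 × 8.89 × 0.94 × 72.8 × 0.93 = 282.89 kPa
q_ult = 2213.9 + 282.89 = 2496.8 kPa.
q_net = 2496.8 − 36.96 = 2459.8 kPa.
q_all(net) = 2459.8 / 2.5 = 983.93 kPa.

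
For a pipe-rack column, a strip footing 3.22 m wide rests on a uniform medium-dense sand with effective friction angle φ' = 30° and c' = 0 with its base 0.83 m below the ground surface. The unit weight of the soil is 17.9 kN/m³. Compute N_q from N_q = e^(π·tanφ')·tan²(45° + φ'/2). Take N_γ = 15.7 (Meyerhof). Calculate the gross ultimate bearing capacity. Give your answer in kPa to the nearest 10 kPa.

tan30° = 0.5774, so N_q = e^(π×0.5774)·tan²(60°) = 6.134 × 3.0 = 18.4.
Effective surcharge at the founding depth q = γ·D_f = 17.9 × 0.83 = 14.857 kPa.
q_ult = q·N_q + 0.5·γ·B·N_γ
     = 14.857 × 18.401 + 0.5 × 17.9 × 3.22 × 15.7
     = 273.39 + 452.46 = 725.84 kPa.

q_ult ≈ 730 kPa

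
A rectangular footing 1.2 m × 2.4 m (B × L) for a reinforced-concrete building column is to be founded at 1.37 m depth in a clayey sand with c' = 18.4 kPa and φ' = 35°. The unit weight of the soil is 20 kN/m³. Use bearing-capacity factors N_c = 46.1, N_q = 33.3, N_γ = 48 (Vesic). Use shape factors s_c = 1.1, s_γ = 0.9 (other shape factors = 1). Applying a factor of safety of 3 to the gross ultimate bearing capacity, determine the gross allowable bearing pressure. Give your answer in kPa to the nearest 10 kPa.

q_all ≈ 790 kPa

Overburden at base level: q = 20 × 1.37 = 27.4 kPa.
Cohesion term c·N_c·s_c = 18.4 × 46.1 × 1.1 = 933.06 kPa; surcharge term q·N_q = 27.4 × 33.3 = 912.42 kPa; self-weight term 0.5·γ·B·N_γ·s_γ = 0.5 × 20 × 1.2 × 48 × 0.9 = 518.4 kPa.
q_ult = 933.06 + 912.42 + 518.4 = 2363.9 kPa.
q_all = q_ult / FS = 2363.9 / 3 = 787.96 kPa.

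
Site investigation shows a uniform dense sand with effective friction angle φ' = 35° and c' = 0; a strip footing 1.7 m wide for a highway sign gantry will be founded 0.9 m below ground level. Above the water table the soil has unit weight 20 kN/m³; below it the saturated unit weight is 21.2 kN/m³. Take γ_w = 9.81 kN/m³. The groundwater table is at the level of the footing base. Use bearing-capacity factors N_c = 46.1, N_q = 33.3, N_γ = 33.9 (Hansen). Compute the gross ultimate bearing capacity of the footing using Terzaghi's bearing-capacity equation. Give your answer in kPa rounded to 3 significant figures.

Overburden at base level: q = 20 × 0.9 = 18 kPa.
Below the base the soil is submerged, so the ½γBN_γ term uses γ' = 21.2 − 9.81 = 11.39 kN/m³.
Surcharge term q·N_q = 18 × 33.3 = 599.4 kPa; self-weight term 0.5·γ·B·N_γ = 0.5 × 11.39 × 1.7 × 33.9 = 328.2 kPa.
q_ult = 599.4 + 328.2 = 927.6 kPa.

q_ult ≈ 928 kPa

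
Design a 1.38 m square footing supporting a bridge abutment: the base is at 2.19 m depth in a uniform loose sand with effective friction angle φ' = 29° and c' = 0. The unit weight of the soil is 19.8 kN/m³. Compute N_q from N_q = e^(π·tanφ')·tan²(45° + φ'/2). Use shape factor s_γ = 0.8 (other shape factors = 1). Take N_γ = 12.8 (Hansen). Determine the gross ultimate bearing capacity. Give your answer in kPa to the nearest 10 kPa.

q_ult ≈ 850 kPa

tan29° = 0.5543, so N_q = e^(π×0.5543)·tan²(59.5°) = 5.705 × 2.882 = 16.44.
Overburden at base level: q = 19.8 × 2.19 = 43.362 kPa.
Surcharge term q·N_q = 43.362 × 16.443 = 713.01 kPa; self-weight term 0.5·γ·B·N_γ·s_γ = 0.5 × 19.8 × 1.38 × 12.8 × 0.8 = 139.9 kPa.
q_ult = 713.01 + 139.9 = 852.91 kPa.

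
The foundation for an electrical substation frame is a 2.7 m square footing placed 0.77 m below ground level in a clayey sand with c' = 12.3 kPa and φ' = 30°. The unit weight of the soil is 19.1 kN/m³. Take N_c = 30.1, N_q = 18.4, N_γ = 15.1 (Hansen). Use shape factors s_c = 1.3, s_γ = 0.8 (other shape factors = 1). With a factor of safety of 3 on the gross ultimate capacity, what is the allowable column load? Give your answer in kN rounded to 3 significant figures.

Effective surcharge at the founding depth q = γ·D_f = 19.1 × 0.77 = 14.707 kPa.
q_ult = c·N_c·s_c + q·N_q + 0.5·γ·B·N_γ·s_γ
     = 12.3 × 30.1 × 1.3 + 14.707 × 18.4 + 0.5 × 19.1 × 2.7 × 15.1 × 0.8
     = 481.3 + 270.61 + 311.48 = 1063.4 kPa.
Gross allowable pressure q_all = 1063.4 / 3 = 354.46 kPa.
Footing area = 7.29 m², so allowable column load = 354.46 × 7.29 = 2584 kN.

P_all ≈ 2580 kN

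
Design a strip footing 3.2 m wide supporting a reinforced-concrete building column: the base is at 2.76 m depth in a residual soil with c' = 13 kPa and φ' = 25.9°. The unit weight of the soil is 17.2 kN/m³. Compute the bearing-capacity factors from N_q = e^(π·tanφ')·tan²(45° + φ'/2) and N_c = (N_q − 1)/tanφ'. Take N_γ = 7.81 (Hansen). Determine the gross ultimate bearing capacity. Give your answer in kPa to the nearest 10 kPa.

tan25.9° = 0.4856, so N_q = e^(π×0.4856)·tan²(57.95°) = 4.597 × 2.551 = 11.73.
N_c = (11.73 − 1)/tan25.9° = 22.09.
Overburden at base level: q = 17.2 × 2.76 = 47.472 kPa.
Cohesion term c·N_c = 13 × 22.094 = 287.23 kPa; surcharge term q·N_q = 47.472 × 11.728 = 556.77 kPa; self-weight term 0.5·γ·B·N_γ = 0.5 × 17.2 × 3.2 × 7.81 = 214.93 kPa.
q_ult = 287.23 + 556.77 + 214.93 = 1058.9 kPa.

q_ult ≈ 1060 kPa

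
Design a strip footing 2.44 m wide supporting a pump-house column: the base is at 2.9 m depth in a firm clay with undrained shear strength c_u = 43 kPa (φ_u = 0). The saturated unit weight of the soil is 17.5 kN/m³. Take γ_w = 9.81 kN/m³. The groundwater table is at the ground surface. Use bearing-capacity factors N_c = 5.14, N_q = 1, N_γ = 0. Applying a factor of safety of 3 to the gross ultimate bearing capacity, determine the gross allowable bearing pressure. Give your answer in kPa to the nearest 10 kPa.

q_all ≈ 80 kPa

γ' = 17.5 − 9.81 = 7.69 kN/m³ (submerged throughout). q = 7.69 × 2.9 = 22.301 kPa.
c·N_c = 43 × 5.14 = 221.02 kPa
q·N_q = 22.301 × 1 = 22.301 kPa
q_ult = 221.02 + 22.301 = 243.32 kPa.
q_all = q_ult / FS = 243.32 / 3 = 81.107 kPa.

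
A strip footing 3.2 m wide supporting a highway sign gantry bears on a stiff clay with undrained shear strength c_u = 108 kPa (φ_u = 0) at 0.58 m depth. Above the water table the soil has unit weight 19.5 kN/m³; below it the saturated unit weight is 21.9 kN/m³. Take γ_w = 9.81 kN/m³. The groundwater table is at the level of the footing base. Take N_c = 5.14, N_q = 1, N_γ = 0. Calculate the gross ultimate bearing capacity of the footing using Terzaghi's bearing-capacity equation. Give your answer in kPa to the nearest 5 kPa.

Effective surcharge at the founding depth q = γ·D_f = 19.5 × 0.58 = 11.31 kPa.
q_ult = c·N_c + q·N_q
     = 108 × 5.14 + 11.31 × 1
     = 555.12 + 11.31 = 566.43 kPa.

q_ult ≈ 565 kPa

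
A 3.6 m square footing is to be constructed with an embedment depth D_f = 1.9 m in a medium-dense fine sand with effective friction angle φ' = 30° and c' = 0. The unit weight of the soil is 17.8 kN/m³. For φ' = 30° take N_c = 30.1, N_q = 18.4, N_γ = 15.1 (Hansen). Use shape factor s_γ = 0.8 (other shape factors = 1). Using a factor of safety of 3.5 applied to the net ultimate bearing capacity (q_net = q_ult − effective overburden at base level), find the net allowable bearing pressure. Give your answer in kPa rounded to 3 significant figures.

Effective surcharge at the founding depth q = γ·D_f = 17.8 × 1.9 = 33.82 kPa.
q_ult = q·N_q + 0.5·γ·B·N_γ·s_γ
     = 33.82 × 18.4 + 0.5 × 17.8 × 3.6 × 15.1 × 0.8
     = 622.29 + 387.04 = 1009.3 kPa.
Net ultimate: q_net = 1009.3 − 33.82 = 975.51 kPa.
q_all(net) = 975.51 / 3.5 = 278.72 kPa.

q_all(net) ≈ 279 kPa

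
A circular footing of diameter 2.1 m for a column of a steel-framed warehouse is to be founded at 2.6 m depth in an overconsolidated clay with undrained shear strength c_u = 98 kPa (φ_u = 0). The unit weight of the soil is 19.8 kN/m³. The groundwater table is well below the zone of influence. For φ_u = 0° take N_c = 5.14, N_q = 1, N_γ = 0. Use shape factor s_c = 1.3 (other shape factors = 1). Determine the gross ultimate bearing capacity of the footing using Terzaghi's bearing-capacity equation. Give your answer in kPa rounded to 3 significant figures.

Effective surcharge at the founding depth q = γ·D_f = 19.8 × 2.6 = 51.48 kPa.
q_ult = c·N_c·s_c + q·N_q
     = 98 × 5.14 × 1.3 + 51.48 × 1
     = 654.84 + 51.48 = 706.32 kPa.

q_ult ≈ 706 kPa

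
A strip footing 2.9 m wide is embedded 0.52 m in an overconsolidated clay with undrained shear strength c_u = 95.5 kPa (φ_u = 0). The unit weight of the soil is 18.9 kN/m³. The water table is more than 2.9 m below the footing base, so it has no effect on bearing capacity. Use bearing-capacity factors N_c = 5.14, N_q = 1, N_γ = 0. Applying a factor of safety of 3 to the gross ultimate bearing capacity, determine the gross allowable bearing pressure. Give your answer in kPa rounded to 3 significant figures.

q = γ·D_f = 18.9 × 0.52 = 9.828 kPa.
c·N_c = 95.5 × 5.14 = 490.87 kPa
q·N_q = 9.828 × 1 = 9.828 kPa
q_ult = 490.87 + 9.828 = 500.7 kPa.
q_all = q_ult / FS = 500.7 / 3 = 166.9 kPa.

q_all ≈ 167 kPa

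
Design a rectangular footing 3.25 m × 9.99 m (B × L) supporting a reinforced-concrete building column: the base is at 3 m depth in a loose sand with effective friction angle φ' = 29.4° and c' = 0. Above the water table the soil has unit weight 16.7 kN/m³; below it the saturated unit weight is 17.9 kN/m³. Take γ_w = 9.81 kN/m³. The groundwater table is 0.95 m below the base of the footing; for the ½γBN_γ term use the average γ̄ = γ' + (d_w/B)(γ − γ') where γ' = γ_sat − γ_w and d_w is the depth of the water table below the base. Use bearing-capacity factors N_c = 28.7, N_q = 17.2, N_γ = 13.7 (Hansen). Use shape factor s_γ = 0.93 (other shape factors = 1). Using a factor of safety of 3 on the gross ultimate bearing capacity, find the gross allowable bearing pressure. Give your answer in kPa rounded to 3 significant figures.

Overburden at base level: q = 16.7 × 3 = 50.1 kPa.
The water table is 0.95 m below the base (< B = 3.25 m), so the ½γBN_γ term uses γ̄ = γ' + (d_w/B)(γ − γ') = 8.09 + (0.95/3.25)(16.7 − 8.09) = 10.607 kN/m³.
Surcharge term q·N_q = 50.1 × 17.2 = 861.72 kPa; self-weight term 0.5·γ·B·N_γ·s_γ = 0.5 × 10.607 × 3.25 × 13.7 × 0.93 = 219.6 kPa.
q_ult = 861.72 + 219.6 = 1081.3 kPa.
q_all = 1081.3 / 3 = 360.44 kPa.

q_all ≈ 360 kPa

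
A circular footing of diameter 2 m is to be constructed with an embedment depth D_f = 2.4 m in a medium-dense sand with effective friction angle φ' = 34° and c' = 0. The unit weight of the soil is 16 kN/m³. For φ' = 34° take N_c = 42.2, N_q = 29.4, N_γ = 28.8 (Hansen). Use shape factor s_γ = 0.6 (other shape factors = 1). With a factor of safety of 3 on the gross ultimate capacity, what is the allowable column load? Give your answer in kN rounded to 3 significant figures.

Effective surcharge at the founding depth q = γ·D_f = 16 × 2.4 = 38.4 kPa.
q_ult = q·N_q + 0.5·γ·B·N_γ·s_γ
     = 38.4 × 29.4 + 0.5 × 16 × 2 × 28.8 × 0.6
     = 1129 + 276.48 = 1405.4 kPa.
Gross allowable pressure q_all = 1405.4 / 3 = 468.48 kPa.
Footing area = 3.1416 m², so allowable column load = 468.48 × 3.1416 = 1471.8 kN.

P_all ≈ 1470 kN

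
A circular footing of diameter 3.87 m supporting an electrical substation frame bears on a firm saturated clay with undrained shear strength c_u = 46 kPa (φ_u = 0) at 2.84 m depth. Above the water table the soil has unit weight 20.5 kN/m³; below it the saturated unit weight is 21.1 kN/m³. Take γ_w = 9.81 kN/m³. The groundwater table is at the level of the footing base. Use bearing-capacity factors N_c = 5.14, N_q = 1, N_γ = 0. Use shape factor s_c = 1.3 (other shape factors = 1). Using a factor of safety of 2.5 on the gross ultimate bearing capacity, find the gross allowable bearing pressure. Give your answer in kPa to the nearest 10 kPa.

Overburden at base level: q = 20.5 × 2.84 = 58.22 kPa.
Cohesion term c·N_c·s_c = 46 × 5.14 × 1.3 = 307.37 kPa; surcharge term q·N_q = 58.22 × 1 = 58.22 kPa.
q_ult = 307.37 + 58.22 = 365.59 kPa.
q_all = 365.59 / 2.5 = 146.24 kPa.

q_all ≈ 150 kPa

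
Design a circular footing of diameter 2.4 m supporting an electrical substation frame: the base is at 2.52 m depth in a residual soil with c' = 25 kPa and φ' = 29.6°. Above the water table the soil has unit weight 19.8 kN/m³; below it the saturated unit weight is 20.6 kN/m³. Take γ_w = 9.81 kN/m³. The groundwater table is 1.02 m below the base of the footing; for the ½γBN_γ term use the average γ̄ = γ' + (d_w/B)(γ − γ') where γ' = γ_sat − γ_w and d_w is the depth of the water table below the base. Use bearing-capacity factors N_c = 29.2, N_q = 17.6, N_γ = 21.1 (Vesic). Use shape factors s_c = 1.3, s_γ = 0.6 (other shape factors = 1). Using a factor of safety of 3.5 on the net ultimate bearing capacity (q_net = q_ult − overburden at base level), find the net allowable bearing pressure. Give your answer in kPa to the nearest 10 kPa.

Effective surcharge at the founding depth q = γ·D_f = 19.8 × 2.52 = 49.896 kPa.
With d_w = 1.02 m < B, γ̄ = 10.79 + (1.02/2.4) × (19.8 − 10.79) = 14.619 kN/m³.
q_ult = c·N_c·s_c + q·N_q + 0.5·γ·B·N_γ·s_γ
     = 25 × 29.2 × 1.3 + 49.896 × 17.6 + 0.5 × 14.619 × 2.4 × 21.1 × 0.6
     = 949 + 878.17 + 222.1 = 2049.3 kPa.
q_net = 2049.3 − 49.896 = 1999.4 kPa.
q_all(net) = 1999.4 / 3.5 = 571.25 kPa.

q_all(net) ≈ 570 kPa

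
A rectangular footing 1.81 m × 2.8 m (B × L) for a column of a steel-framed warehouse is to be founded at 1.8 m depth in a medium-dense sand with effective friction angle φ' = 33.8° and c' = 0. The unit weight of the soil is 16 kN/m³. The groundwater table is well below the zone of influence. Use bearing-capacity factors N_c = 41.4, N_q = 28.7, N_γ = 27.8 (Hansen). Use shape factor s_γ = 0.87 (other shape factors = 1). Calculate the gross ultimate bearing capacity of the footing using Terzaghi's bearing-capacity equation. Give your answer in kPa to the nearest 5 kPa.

q_ult ≈ 1175 kPa

Effective surcharge at the founding depth q = γ·D_f = 16 × 1.8 = 28.8 kPa.
q_ult = q·N_q + 0.5·γ·B·N_γ·s_γ
     = 28.8 × 28.7 + 0.5 × 16 × 1.81 × 27.8 × 0.87
     = 826.56 + 350.21 = 1176.8 kPa.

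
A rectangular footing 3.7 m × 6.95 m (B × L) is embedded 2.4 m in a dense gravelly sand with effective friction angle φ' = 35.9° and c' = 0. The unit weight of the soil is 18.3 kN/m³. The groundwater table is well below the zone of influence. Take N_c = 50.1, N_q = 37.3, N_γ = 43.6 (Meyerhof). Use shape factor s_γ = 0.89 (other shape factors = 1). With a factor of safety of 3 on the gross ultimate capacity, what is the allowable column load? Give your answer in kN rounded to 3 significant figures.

P_all ≈ 25300 kN

Overburden at base level: q = 18.3 × 2.4 = 43.92 kPa.
Surcharge term q·N_q = 43.92 × 37.3 = 1638.2 kPa; self-weight term 0.5·γ·B·N_γ·s_γ = 0.5 × 18.3 × 3.7 × 43.6 × 0.89 = 1313.7 kPa.
q_ult = 1638.2 + 1313.7 = 2951.9 kPa.
Gross allowable pressure q_all = 2951.9 / 3 = 983.98 kPa.
Footing area = 25.715 m², so allowable column load = 983.98 × 25.715 = 25303 kN.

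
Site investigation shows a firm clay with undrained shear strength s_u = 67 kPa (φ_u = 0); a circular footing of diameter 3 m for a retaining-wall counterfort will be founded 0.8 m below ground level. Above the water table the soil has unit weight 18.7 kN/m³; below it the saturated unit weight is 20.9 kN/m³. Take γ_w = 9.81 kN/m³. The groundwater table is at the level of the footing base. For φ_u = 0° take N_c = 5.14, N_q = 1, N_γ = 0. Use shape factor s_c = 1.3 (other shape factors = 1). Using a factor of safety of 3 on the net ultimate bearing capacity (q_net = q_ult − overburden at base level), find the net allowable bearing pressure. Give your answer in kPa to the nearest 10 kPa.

Overburden at base level: q = 18.7 × 0.8 = 14.96 kPa.
Cohesion term c·N_c·s_c = 67 × 5.14 × 1.3 = 447.69 kPa; surcharge term q·N_q = 14.96 × 1 = 14.96 kPa.
q_ult = 447.69 + 14.96 = 462.65 kPa.
q_net = 462.65 − 14.96 = 447.69 kPa.
q_all(net) = 447.69 / 3 = 149.23 kPa.

q_all(net) ≈ 150 kPa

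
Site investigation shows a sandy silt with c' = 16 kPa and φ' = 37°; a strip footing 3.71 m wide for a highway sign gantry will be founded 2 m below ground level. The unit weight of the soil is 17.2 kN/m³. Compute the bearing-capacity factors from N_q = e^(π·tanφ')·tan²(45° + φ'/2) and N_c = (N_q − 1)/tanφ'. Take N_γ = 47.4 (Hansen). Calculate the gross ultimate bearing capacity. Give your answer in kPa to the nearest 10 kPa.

tan37° = 0.7536, so N_q = e^(π×0.7536)·tan²(63.5°) = 10.669 × 4.023 = 42.92.
N_c = (42.92 − 1)/tan37° = 55.63.
Overburden at base level: q = 17.2 × 2 = 34.4 kPa.
Cohesion term c·N_c = 16 × 55.63 = 890.07 kPa; surcharge term q·N_q = 34.4 × 42.92 = 1476.4 kPa; self-weight term 0.5·γ·B·N_γ = 0.5 × 17.2 × 3.71 × 47.4 = 1512.3 kPa.
q_ult = 890.07 + 1476.4 + 1512.3 = 3878.9 kPa.

q_ult ≈ 3880 kPa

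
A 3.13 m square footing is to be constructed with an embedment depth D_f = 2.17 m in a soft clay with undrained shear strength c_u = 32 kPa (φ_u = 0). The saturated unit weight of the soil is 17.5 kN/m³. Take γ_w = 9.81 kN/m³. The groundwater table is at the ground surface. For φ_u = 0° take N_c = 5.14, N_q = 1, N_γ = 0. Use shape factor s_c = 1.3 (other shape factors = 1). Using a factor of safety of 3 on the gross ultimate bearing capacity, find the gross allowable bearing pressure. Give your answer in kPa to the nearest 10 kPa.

q_all ≈ 80 kPa

γ' = 17.5 − 9.81 = 7.69 kN/m³ (submerged throughout). q = 7.69 × 2.17 = 16.687 kPa.
c·N_c·s_c = 32 × 5.14 × 1.3 = 213.82 kPa
q·N_q = 16.687 × 1 = 16.687 kPa
q_ult = 213.82 + 16.687 = 230.51 kPa.
q_all = 230.51 / 3 = 76.837 kPa.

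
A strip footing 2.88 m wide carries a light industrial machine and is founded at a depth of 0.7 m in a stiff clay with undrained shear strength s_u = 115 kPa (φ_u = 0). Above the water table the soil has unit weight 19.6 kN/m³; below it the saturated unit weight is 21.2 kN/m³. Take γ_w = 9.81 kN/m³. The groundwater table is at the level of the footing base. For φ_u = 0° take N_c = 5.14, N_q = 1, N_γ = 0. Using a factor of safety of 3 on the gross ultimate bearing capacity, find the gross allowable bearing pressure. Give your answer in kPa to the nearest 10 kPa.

q = γ·D_f = 19.6 × 0.7 = 13.72 kPa.
c·N_c = 115 × 5.14 = 591.1 kPa
q·N_q = 13.72 × 1 = 13.72 kPa
q_ult = 591.1 + 13.72 = 604.82 kPa.
q_all = 604.82 / 3 = 201.61 kPa.

q_all ≈ 200 kPa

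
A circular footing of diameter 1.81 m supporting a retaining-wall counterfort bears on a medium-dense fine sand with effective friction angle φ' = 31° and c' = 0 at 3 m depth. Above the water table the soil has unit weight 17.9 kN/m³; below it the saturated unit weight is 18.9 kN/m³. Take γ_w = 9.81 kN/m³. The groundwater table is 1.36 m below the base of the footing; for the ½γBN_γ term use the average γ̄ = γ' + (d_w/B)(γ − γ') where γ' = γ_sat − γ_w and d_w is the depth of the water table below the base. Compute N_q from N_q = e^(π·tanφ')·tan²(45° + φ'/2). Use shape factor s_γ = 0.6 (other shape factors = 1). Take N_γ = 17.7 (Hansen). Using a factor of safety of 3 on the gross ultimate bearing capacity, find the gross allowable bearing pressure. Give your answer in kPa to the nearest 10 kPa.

q_all ≈ 420 kPa

N_q = e^(π·tan31°)·tan²(60.5°) = 20.63.
Overburden at base level: q = 17.9 × 3 = 53.7 kPa.
The water table is 1.36 m below the base (< B = 1.81 m), so the ½γBN_γ term uses γ̄ = γ' + (d_w/B)(γ − γ') = 9.09 + (1.36/1.81)(17.9 − 9.09) = 15.71 kN/m³.
Surcharge term q·N_q = 53.7 × 20.631 = 1107.9 kPa; self-weight term 0.5·γ·B·N_γ·s_γ = 0.5 × 15.71 × 1.81 × 17.7 × 0.6 = 150.99 kPa.
q_ult = 1107.9 + 150.99 = 1258.9 kPa.
q_all = 1258.9 / 3 = 419.62 kPa.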